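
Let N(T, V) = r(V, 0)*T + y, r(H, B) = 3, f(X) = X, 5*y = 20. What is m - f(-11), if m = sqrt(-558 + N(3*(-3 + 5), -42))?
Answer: 11 + 2*I*sqrt(134) ≈ 11.0 + 23.152*I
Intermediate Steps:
y = 4 (y = (1/5)*20 = 4)
N(T, V) = 4 + 3*T (N(T, V) = 3*T + 4 = 4 + 3*T)
m = 2*I*sqrt(134) (m = sqrt(-558 + (4 + 3*(3*(-3 + 5)))) = sqrt(-558 + (4 + 3*(3*2))) = sqrt(-558 + (4 + 3*6)) = sqrt(-558 + (4 + 18)) = sqrt(-558 + 22) = sqrt(-536) = 2*I*sqrt(134) ≈ 23.152*I)
m - f(-11) = 2*I*sqrt(134) - 1*(-11) = 2*I*sqrt(134) + 11 = 11 + 2*I*sqrt(134)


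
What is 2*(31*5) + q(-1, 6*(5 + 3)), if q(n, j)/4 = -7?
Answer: 282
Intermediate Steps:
q(n, j) = -28 (q(n, j) = 4*(-7) = -28)
2*(31*5) + q(-1, 6*(5 + 3)) = 2*(31*5) - 28 = 2*155 - 28 = 310 - 28 = 282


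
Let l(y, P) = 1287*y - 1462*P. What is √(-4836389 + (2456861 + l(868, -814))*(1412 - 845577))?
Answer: I*√4021644883814 ≈ 2.0054e+6*I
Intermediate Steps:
l(y, P) = -1462*P + 1287*y
√(-4836389 + (2456861 + l(868, -814))*(1412 - 845577)) = √(-4836389 + (2456861 + (-1462*(-814) + 1287*868))*(1412 - 845577)) = √(-4836389 + (2456861 + (1190068 + 1117116))*(-844165)) = √(-4836389 + (2456861 + 2307184)*(-844165)) = √(-4836389 + 4764045*(-844165)) = √(-4836389 - 4021640047425) = √(-4021644883814) = I*√4021644883814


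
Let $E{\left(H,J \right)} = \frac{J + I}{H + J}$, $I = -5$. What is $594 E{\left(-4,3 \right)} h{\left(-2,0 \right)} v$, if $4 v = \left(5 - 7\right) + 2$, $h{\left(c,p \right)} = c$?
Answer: $0$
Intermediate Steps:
$v = 0$ ($v = \frac{\left(5 - 7\right) + 2}{4} = \frac{-2 + 2}{4} = \frac{1}{4} \cdot 0 = 0$)
$E{\left(H,J \right)} = \frac{-5 + J}{H + J}$ ($E{\left(H,J \right)} = \frac{J - 5}{H + J} = \frac{-5 + J}{H + J}$)
$594 E{\left(-4,3 \right)} h{\left(-2,0 \right)} v = 594 \frac{-5 + 3}{-4 + 3} \left(-2\right) 0 = 594 \frac{1}{-1} \left(-2\right) \left(-2\right) 0 = 594 \left(-1\right) \left(-2\right) \left(-2\right) 0 = 594 \cdot 2 \left(-2\right) 0 = 594 \left(\left(-4\right) 0\right) = 594 \cdot 0 = 0$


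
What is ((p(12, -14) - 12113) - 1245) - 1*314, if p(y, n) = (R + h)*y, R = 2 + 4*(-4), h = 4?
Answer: -13792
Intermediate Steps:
R = -14 (R = 2 - 16 = -14)
p(y, n) = -10*y (p(y, n) = (-14 + 4)*y = -10*y)
((p(12, -14) - 12113) - 1245) - 1*314 = ((-10*12 - 12113) - 1245) - 1*314 = ((-120 - 12113) - 1245) - 314 = (-12233 - 1245) - 314 = -13478 - 314 = -13792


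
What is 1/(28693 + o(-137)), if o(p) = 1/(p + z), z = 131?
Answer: 6/172157 ≈ 3.4852e-5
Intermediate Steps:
o(p) = 1/(131 + p) (o(p) = 1/(p + 131) = 1/(131 + p))
1/(28693 + o(-137)) = 1/(28693 + 1/(131 - 137)) = 1/(28693 + 1/(-6)) = 1/(28693 - ⅙) = 1/(172157/6) = 6/172157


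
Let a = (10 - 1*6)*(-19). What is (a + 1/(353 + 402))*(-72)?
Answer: 4131288/755 ≈ 5471.9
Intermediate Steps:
a = -76 (a = (10 - 6)*(-19) = 4*(-19) = -76)
(a + 1/(353 + 402))*(-72) = (-76 + 1/(353 + 402))*(-72) = (-76 + 1/755)*(-72) = -57379/755*(-72) = 4131288/755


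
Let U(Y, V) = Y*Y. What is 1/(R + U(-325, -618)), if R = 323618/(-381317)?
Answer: 381317/40276284507 ≈ 9.4675e-6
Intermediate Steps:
U(Y, V) = Y²
R = -323618/381317 (R = 323618*(-1/381317) = -323618/381317 ≈ -0.84869)
1/(R + U(-325, -618)) = 1/(-323618/381317 + (-325)²) = 1/(-323618/381317 + 105625) = 1/(40276284507/381317) = 381317/40276284507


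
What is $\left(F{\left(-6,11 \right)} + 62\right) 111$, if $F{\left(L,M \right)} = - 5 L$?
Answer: $10212$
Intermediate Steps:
$\left(F{\left(-6,11 \right)} + 62\right) 111 = \left(\left(-5\right) \left(-6\right) + 62\right) 111 = \left(30 + 62\right) 111 = 92 \cdot 111 = 10212$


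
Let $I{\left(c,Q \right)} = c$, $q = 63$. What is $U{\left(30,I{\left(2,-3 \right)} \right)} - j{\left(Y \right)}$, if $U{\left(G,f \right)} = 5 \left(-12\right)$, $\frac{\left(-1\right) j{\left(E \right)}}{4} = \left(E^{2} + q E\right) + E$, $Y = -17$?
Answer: $-3256$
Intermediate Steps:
$j{\left(E \right)} = - 256 E - 4 E^{2}$ ($j{\left(E \right)} = - 4 \left(\left(E^{2} + 63 E\right) + E\right) = - 4 \left(E^{2} + 64 E\right) = - 256 E - 4 E^{2}$)
$U{\left(G,f \right)} = -60$
$U{\left(30,I{\left(2,-3 \right)} \right)} - j{\left(Y \right)} = -60 - \left(-4\right) \left(-17\right) \left(64 - 17\right) = -60 - \left(-4\right) \left(-17\right) 47 = -60 - 3196 = -3256$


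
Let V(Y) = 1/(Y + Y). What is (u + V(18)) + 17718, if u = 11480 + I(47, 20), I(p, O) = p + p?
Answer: 1054513/36 ≈ 29292.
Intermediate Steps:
I(p, O) = 2*p
V(Y) = 1/(2*Y)
u = 11574 (u = 11480 + 2*47 = 11480 + 94 = 11574)
(u + V(18)) + 17718 = (11574 + (½)/18) + 17718 = (11574 + (½)*(1/18)) + 17718 = (11574 + 1/36) + 17718 = 416665/36 + 17718 = 1054513/36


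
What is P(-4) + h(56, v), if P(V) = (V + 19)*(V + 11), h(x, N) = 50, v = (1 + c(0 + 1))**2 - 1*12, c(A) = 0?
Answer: 155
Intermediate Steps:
v = -11 (v = (1 + 0)**2 - 1*12 = 1**2 - 12 = 1 - 12 = -11)
P(V) = (11 + V)*(19 + V) (P(V) = (19 + V)*(11 + V) = (11 + V)*(19 + V))
P(-4) + h(56, v) = (209 + (-4)**2 + 30*(-4)) + 50 = (209 + 16 - 120) + 50 = 105 + 50 = 155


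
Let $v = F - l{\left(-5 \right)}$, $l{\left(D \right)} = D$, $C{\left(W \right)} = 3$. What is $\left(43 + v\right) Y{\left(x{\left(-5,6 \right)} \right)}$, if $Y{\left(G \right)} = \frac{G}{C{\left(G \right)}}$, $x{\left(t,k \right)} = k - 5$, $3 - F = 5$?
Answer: $\frac{46}{3} \approx 15.333$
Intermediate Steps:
$F = -2$ ($F = 3 - 5 = -2$)
$x{\left(t,k \right)} = -5 + k$
$Y{\left(G \right)} = \frac{G}{3}$
$v = 3$ ($v = -2 - -5 = -2 + 5 = 3$)
$\left(43 + v\right) Y{\left(x{\left(-5,6 \right)} \right)} = \left(43 + 3\right) \frac{-5 + 6}{3} = 46 \cdot \frac{1}{3} \cdot 1 = 46 \cdot \frac{1}{3} = \frac{46}{3}$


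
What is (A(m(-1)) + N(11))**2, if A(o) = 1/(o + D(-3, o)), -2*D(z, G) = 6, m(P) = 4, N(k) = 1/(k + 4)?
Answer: 256/225 ≈ 1.1378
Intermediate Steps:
N(k) = 1/(4 + k)
D(z, G) = -3 (D(z, G) = -1/2*6 = -3)
A(o) = 1/(-3 + o) (A(o) = 1/(o - 3) = 1/(-3 + o))
(A(m(-1)) + N(11))**2 = (1/(-3 + 4) + 1/(4 + 11))**2 = (1/1 + 1/15)**2 = (1 + 1/15)**2 = (16/15)**2 = 256/225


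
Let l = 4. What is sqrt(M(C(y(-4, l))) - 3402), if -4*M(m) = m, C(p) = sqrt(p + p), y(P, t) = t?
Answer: sqrt(-13608 - 2*sqrt(2))/2 ≈ 58.333*I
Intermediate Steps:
C(p) = sqrt(2)*sqrt(p) (C(p) = sqrt(2*p) = sqrt(2)*sqrt(p))
M(m) = -m/4
sqrt(M(C(y(-4, l))) - 3402) = sqrt(-sqrt(2)*sqrt(4)/4 - 3402) = sqrt(-sqrt(2)*2/4 - 3402) = sqrt(-sqrt(2)/2 - 3402) = sqrt(-3402 - sqrt(2)/2)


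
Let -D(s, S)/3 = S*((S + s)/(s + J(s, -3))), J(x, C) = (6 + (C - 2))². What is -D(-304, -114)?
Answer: -47652/101 ≈ -471.80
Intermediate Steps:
J(x, C) = (4 + C)² (J(x, C) = (6 + (-2 + C))² = (4 + C)²)
D(s, S) = -3*S*(S + s)/(1 + s) (D(s, S) = -3*S*(S + s)/(s + (4 - 3)²) = -3*S*(S + s)/(s + 1²) = -3*S*(S + s)/(s + 1) = -3*S*(S + s)/(1 + s))
-D(-304, -114) = -(-3)*(-114)*(-114 - 304)/(1 - 304) = -(-3)*(-114)*(-418)/(-303) = -(-3)*(-114)*(-1)*(-418)/303 = -1*47652/101 = -47652/101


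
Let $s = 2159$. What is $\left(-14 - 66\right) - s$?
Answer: $-2239$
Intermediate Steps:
$\left(-14 - 66\right) - s = \left(-14 - 66\right) - 2159 = -80 - 2159 = -2239$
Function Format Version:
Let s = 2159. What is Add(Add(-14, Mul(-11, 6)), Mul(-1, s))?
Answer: -2239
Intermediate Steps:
Add(Add(-14, Mul(-11, 6)), Mul(-1, s)) = Add(Add(-14, Mul(-11, 6)), Mul(-1, 2159)) = Add(Add(-14, -66), -2159) = Add(-80, -2159) = -2239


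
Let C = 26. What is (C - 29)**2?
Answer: 9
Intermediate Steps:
(C - 29)**2 = (26 - 29)**2 = (-3)**2 = 9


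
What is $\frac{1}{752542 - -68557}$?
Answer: $\frac{1}{821099} \approx 1.2179 \cdot 10^{-6}$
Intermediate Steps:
$\frac{1}{752542 - -68557} = \frac{1}{752542 + \left(-137599 + 206156\right)} = \frac{1}{752542 + 68557} = \frac{1}{821099}$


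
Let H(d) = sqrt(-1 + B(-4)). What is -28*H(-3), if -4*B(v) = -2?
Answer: -14*I*sqrt(2) ≈ -19.799*I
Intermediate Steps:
B(v) = 1/2 (B(v) = -1/4*(-2) = 1/2)
H(d) = I*sqrt(2)/2 (H(d) = sqrt(-1 + 1/2) = sqrt(-1/2) = I*sqrt(2)/2)
-28*H(-3) = -14*I*sqrt(2)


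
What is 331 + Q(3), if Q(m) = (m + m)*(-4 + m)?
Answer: 325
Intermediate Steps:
Q(m) = 2*m*(-4 + m) (Q(m) = (2*m)*(-4 + m) = 2*m*(-4 + m))
331 + Q(3) = 331 + 2*3*(-4 + 3) = 331 + 2*3*(-1) = 331 - 6 = 325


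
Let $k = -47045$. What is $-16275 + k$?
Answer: $-63320$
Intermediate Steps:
$-16275 + k = -16275 - 47045 = -63320$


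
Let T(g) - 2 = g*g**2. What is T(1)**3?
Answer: 27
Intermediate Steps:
T(g) = 2 + g**3 (T(g) = 2 + g*g**2 = 2 + g**3)
T(1)**3 = (2 + 1**3)**3 = (2 + 1)**3 = 3**3 = 27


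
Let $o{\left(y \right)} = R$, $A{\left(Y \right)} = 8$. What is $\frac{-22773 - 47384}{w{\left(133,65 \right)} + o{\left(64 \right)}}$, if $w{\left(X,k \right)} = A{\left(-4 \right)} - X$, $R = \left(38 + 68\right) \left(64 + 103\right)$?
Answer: $- \frac{70157}{17577} \approx -3.9914$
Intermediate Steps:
$R = 17702$ ($R = 106 \cdot 167 = 17702$)
$o{\left(y \right)} = 17702$
$w{\left(X,k \right)} = 8 - X$
$\frac{-22773 - 47384}{w{\left(133,65 \right)} + o{\left(64 \right)}} = \frac{-22773 - 47384}{\left(8 - 133\right) + 17702} = - \frac{70157}{\left(8 - 133\right) + 17702} = - \frac{70157}{-125 + 17702} = - \frac{70157}{17577}$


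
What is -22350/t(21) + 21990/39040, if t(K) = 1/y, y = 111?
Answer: -9685236201/3904 ≈ -2.4808e+6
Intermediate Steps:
t(K) = 1/111
-22350/t(21) + 21990/39040 = -22350/1/111 + 21990/39040 = -22350*111 + 21990*(1/39040) = -2480850 + 2199/3904 = -9685236201/3904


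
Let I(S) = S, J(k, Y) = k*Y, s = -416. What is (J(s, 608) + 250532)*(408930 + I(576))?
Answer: -981176376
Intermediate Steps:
J(k, Y) = Y*k
(J(s, 608) + 250532)*(408930 + I(576)) = (608*(-416) + 250532)*(408930 + 576) = (-252928 + 250532)*409506 = -2396*409506 = -981176376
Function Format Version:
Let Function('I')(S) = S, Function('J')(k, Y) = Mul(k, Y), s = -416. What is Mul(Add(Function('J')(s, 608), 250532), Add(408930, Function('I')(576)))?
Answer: -981176376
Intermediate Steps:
Function('J')(k, Y) = Mul(Y, k)
Mul(Add(Function('J')(s, 608), 250532), Add(408930, Function('I')(576))) = Mul(Add(Mul(608, -416), 250532), Add(408930, 576)) = Mul(Add(-252928, 250532), 409506) = Mul(-2396, 409506) = -981176376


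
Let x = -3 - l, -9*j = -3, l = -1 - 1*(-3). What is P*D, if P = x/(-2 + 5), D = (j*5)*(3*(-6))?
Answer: 50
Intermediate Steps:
l = 2 (l = -1 + 3 = 2)
j = 1/3 (j = -1/9*(-3) = 1/3 ≈ 0.33333)
x = -5 (x = -3 - 1*2 = -3 - 2 = -5)
D = -30 (D = ((1/3)*5)*(3*(-6)) = (5/3)*(-18) = -30)
P = -5/3 (P = -5/(-2 + 5) = -5/3 ≈ -1.6667)
P*D = -5/3*(-30) = 50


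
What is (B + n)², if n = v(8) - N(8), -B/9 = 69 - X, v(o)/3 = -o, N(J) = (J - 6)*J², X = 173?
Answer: 614656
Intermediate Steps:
N(J) = J²*(-6 + J) (N(J) = (-6 + J)*J² = J²*(-6 + J))
v(o) = -3*o (v(o) = 3*(-o) = -3*o)
B = 936 (B = -9*(69 - 1*173) = -9*(69 - 173) = -9*(-104) = 936)
n = -152 (n = -3*8 - 8²*(-6 + 8) = -24 - 64*2 = -24 - 1*128 = -24 - 128 = -152)
(B + n)² = (936 - 152)² = 784² = 614656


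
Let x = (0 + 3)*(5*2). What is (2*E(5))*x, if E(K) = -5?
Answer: -300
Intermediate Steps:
x = 30 (x = 3*10 = 30)
(2*E(5))*x = (2*(-5))*30 = -10*30 = -300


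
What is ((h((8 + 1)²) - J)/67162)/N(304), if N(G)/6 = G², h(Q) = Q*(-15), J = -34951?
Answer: 4217/4655132544 ≈ 9.0588e-7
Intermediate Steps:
h(Q) = -15*Q
N(G) = 6*G²
((h((8 + 1)²) - J)/67162)/N(304) = ((-15*(8 + 1)² - 1*(-34951))/67162)/((6*304²)) = ((-15*9² + 34951)*(1/67162))/((6*92416)) = ((-15*81 + 34951)*(1/67162))/554496 = ((-1215 + 34951)*(1/67162))*(1/554496) = (33736*(1/67162))*(1/554496) = (16868/33581)*(1/554496) = 4217/4655132544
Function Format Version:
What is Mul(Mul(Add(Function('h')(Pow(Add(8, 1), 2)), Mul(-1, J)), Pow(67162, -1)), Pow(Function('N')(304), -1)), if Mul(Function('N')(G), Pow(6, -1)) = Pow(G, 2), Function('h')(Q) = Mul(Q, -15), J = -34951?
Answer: Rational(4217, 4655132544) ≈ 9.0588e-7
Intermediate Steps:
Function('h')(Q) = Mul(-15, Q)
Function('N')(G) = Mul(6, Pow(G, 2))
Mul(Mul(Add(Function('h')(Pow(Add(8, 1), 2)), Mul(-1, J)), Pow(67162, -1)), Pow(Function('N')(304), -1)) = Mul(Mul(Add(Mul(-15, Pow(Add(8, 1), 2)), Mul(-1, -34951)), Pow(67162, -1)), Pow(Mul(6, Pow(304, 2)), -1)) = Mul(Mul(Add(Mul(-15, Pow(9, 2)), 34951), Rational(1, 67162)), Pow(Mul(6, 92416), -1)) = Mul(Mul(Add(Mul(-15, 81), 34951), Rational(1, 67162)), Pow(554496, -1)) = Mul(Mul(Add(-1215, 34951), Rational(1, 67162)), Rational(1, 554496)) = Mul(Mul(33736, Rational(1, 67162)), Rational(1, 554496)) = Mul(Rational(16868, 33581), Rational(1, 554496)) = Rational(4217, 4655132544)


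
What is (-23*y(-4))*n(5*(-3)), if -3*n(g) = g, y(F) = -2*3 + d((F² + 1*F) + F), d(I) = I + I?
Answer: -1150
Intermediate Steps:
d(I) = 2*I
y(F) = -6 + 2*F² + 4*F (y(F) = -2*3 + 2*((F² + 1*F) + F) = -6 + 2*((F² + F) + F) = -6 + 2*((F + F²) + F) = -6 + 2*(F² + 2*F) = -6 + (2*F² + 4*F) = -6 + 2*F² + 4*F)
n(g) = -g/3
(-23*y(-4))*n(5*(-3)) = (-23*(-6 + 2*(-4)*(2 - 4)))*(-5*(-3)/3) = (-23*(-6 + 2*(-4)*(-2)))*(-⅓*(-15)) = -23*(-6 + 16)*5 = -23*10*5 = -230*5 = -1150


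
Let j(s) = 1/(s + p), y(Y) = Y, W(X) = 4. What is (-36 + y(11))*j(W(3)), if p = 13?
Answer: -25/17 ≈ -1.4706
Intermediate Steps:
j(s) = 1/(13 + s) (j(s) = 1/(s + 13) = 1/(13 + s))
(-36 + y(11))*j(W(3)) = (-36 + 11)/(13 + 4) = -25/17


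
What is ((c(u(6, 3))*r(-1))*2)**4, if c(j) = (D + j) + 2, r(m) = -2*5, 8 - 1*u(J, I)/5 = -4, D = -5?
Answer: 1688960160000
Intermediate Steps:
u(J, I) = 60 (u(J, I) = 40 - 5*(-4) = 40 + 20 = 60)
r(m) = -10
c(j) = -3 + j (c(j) = (-5 + j) + 2 = -3 + j)
((c(u(6, 3))*r(-1))*2)**4 = (((-3 + 60)*(-10))*2)**4 = ((57*(-10))*2)**4 = (-570*2)**4 = (-1140)**4 = 1688960160000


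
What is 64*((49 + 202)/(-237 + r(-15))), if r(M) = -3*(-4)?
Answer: -16064/225 ≈ -71.396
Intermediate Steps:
r(M) = 12
64*((49 + 202)/(-237 + r(-15))) = 64*((49 + 202)/(-237 + 12)) = 64*(251/(-225)) = 64*(251*(-1/225)) = 64*(-251/225) = -16064/225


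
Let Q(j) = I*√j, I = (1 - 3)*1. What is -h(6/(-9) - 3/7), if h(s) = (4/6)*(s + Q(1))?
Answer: 130/63 ≈ 2.0635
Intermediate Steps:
I = -2 (I = -2*1 = -2)
Q(j) = -2*√j
h(s) = -4/3 + 2*s/3 (h(s) = (4/6)*(s - 2*√1) = (4*(⅙))*(s - 2*1) = 2*(s - 2)/3 = 2*(-2 + s)/3 = -4/3 + 2*s/3)
-h(6/(-9) - 3/7) = -(-4/3 + 2*(6/(-9) - 3/7)/3) = -(-4/3 + 2*(6*(-⅑) - 3*⅐)/3) = -(-4/3 + 2*(-⅔ - 3/7)/3) = -(-4/3 + (⅔)*(-23/21)) = -(-4/3 - 46/63) = -1*(-130/63) = 130/63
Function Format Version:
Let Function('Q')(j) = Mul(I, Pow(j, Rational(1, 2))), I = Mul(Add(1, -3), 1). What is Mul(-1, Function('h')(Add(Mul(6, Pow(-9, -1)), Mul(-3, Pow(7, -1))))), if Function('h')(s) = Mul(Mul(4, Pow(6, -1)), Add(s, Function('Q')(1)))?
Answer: Rational(130, 63) ≈ 2.0635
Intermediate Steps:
I = -2 (I = Mul(-2, 1) = -2)
Function('Q')(j) = Mul(-2, Pow(j, Rational(1, 2)))
Function('h')(s) = Add(Rational(-4, 3), Mul(Rational(2, 3), s)) (Function('h')(s) = Mul(Mul(4, Pow(6, -1)), Add(s, Mul(-2, Pow(1, Rational(1, 2))))) = Mul(Mul(4, Rational(1, 6)), Add(s, Mul(-2, 1))) = Mul(Rational(2, 3), Add(s, -2)) = Mul(Rational(2, 3), Add(-2, s)) = Add(Rational(-4, 3), Mul(Rational(2, 3), s)))
Mul(-1, Function('h')(Add(Mul(6, Pow(-9, -1)), Mul(-3, Pow(7, -1))))) = Mul(-1, Add(Rational(-4, 3), Mul(Rational(2, 3), Add(Mul(6, Pow(-9, -1)), Mul(-3, Pow(7, -1)))))) = Mul(-1, Add(Rational(-4, 3), Mul(Rational(2, 3), Add(Mul(6, Rational(-1, 9)), Mul(-3, Rational(1, 7)))))) = Mul(-1, Add(Rational(-4, 3), Mul(Rational(2, 3), Add(Rational(-2, 3), Rational(-3, 7))))) = Mul(-1, Add(Rational(-4, 3), Mul(Rational(2, 3), Rational(-23, 21)))) = Mul(-1, Add(Rational(-4, 3), Rational(-46, 63))) = Mul(-1, Rational(-130, 63)) = Rational(130, 63)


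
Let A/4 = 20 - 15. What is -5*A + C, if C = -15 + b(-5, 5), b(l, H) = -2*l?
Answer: -105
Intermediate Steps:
A = 20 (A = 4*(20 - 15) = 4*5 = 20)
C = -5 (C = -15 - 2*(-5) = -15 + 10 = -5)
-5*A + C = -5*20 - 5 = -100 - 5 = -105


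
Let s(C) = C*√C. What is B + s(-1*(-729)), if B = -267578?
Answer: -247895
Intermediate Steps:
s(C) = C^(3/2)
B + s(-1*(-729)) = -267578 + (-1*(-729))^(3/2) = -267578 + 729^(3/2) = -267578 + 19683 = -247895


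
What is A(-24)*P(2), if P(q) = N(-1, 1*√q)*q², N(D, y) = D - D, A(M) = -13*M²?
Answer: 0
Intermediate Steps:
N(D, y) = 0
P(q) = 0 (P(q) = 0*q² = 0)
A(-24)*P(2) = -13*(-24)²*0 = -13*576*0 = -7488*0 = 0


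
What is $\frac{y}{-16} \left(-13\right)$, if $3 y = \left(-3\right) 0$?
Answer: $0$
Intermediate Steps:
$y = 0$ ($y = \frac{\left(-3\right) 0}{3} = \frac{1}{3} \cdot 0 = 0$)
$\frac{y}{-16} \left(-13\right) = \frac{0}{-16} \left(-13\right) = 0 \left(- \frac{1}{16}\right) \left(-13\right) = 0 \left(-13\right) = 0$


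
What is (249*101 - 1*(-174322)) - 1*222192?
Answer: -22721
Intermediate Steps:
(249*101 - 1*(-174322)) - 1*222192 = (25149 + 174322) - 222192 = 199471 - 222192 = -22721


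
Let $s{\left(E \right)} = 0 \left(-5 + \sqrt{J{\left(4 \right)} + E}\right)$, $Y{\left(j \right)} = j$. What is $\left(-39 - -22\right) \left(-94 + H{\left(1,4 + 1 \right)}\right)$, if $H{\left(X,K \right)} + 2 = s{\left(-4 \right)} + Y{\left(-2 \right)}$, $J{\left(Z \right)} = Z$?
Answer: $1666$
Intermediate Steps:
$s{\left(E \right)} = 0$ ($s{\left(E \right)} = 0 \left(-5 + \sqrt{4 + E}\right) = 0$)
$H{\left(X,K \right)} = -4$ ($H{\left(X,K \right)} = -2 + \left(0 - 2\right) = -2 - 2 = -4$)
$\left(-39 - -22\right) \left(-94 + H{\left(1,4 + 1 \right)}\right) = \left(-39 - -22\right) \left(-94 - 4\right) = \left(-39 + 22\right) \left(-98\right) = \left(-17\right) \left(-98\right) = 1666$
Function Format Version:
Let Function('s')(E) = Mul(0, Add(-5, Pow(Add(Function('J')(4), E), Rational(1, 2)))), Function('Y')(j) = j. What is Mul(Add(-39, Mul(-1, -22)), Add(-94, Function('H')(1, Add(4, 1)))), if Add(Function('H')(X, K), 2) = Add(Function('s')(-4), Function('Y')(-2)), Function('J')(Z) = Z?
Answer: 1666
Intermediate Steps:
Function('s')(E) = 0 (Function('s')(E) = Mul(0, Add(-5, Pow(Add(4, E), Rational(1, 2)))) = 0)
Function('H')(X, K) = -4 (Function('H')(X, K) = Add(-2, Add(0, -2)) = Add(-2, -2) = -4)
Mul(Add(-39, Mul(-1, -22)), Add(-94, Function('H')(1, Add(4, 1)))) = Mul(Add(-39, Mul(-1, -22)), Add(-94, -4)) = Mul(Add(-39, 22), -98) = Mul(-17, -98) = 1666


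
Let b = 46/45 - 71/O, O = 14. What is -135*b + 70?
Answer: 8633/14 ≈ 616.64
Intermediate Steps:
b = -2551/630 (b = 46/45 - 71/14 = -2551/630 ≈ -4.0492)
-135*b + 70 = -135*(-2551/630) + 70 = 7653/14 + 70 = 8633/14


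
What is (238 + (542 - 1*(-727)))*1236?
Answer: 1862652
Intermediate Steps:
(238 + (542 - 1*(-727)))*1236 = (238 + (542 + 727))*1236 = (238 + 1269)*1236 = 1507*1236 = 1862652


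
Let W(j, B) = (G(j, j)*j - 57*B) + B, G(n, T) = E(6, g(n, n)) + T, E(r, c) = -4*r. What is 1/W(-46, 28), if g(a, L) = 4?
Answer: 1/1652 ≈ 0.00060533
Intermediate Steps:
G(n, T) = -24 + T (G(n, T) = -4*6 + T = -24 + T)
W(j, B) = -56*B + j*(-24 + j) (W(j, B) = ((-24 + j)*j - 57*B) + B = (j*(-24 + j) - 57*B) + B = (-57*B + j*(-24 + j)) + B = -56*B + j*(-24 + j))
1/W(-46, 28) = 1/(-56*28 - 46*(-24 - 46)) = 1/(-1568 - 46*(-70)) = 1/(-1568 + 3220) = 1/1652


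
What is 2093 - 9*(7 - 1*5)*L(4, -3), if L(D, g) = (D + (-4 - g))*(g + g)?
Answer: 2417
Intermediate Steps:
L(D, g) = 2*g*(-4 + D - g) (L(D, g) = (-4 + D - g)*(2*g) = 2*g*(-4 + D - g))
2093 - 9*(7 - 1*5)*L(4, -3) = 2093 - 9*(7 - 1*5)*2*(-3)*(-4 + 4 - 1*(-3)) = 2093 - 9*(7 - 5)*2*(-3)*(-4 + 4 + 3) = 2093 - 9*2*2*(-3)*3 = 2093 - 18*(-18) = 2093 - 1*(-324) = 2093 + 324 = 2417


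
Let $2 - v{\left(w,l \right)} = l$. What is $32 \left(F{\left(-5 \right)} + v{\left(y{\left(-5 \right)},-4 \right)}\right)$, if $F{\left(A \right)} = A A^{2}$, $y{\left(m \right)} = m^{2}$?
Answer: $-3808$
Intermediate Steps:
$v{\left(w,l \right)} = 2 - l$
$F{\left(A \right)} = A^{3}$
$32 \left(F{\left(-5 \right)} + v{\left(y{\left(-5 \right)},-4 \right)}\right) = 32 \left(\left(-5\right)^{3} + \left(2 - -4\right)\right) = 32 \left(-125 + \left(2 + 4\right)\right) = 32 \left(-125 + 6\right) = 32 \left(-119\right) = -3808$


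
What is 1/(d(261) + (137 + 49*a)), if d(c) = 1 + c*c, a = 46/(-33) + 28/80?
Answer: 660/45017179 ≈ 1.4661e-5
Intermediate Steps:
a = -689/660 (a = 46*(-1/33) + 28*(1/80) = -46/33 + 7/20 = -689/660 ≈ -1.0439)
d(c) = 1 + c**2
1/(d(261) + (137 + 49*a)) = 1/((1 + 261**2) + (137 + 49*(-689/660))) = 1/((1 + 68121) + (137 - 33761/660)) = 1/(68122 + 56659/660) = 1/(45017179/660) = 660/45017179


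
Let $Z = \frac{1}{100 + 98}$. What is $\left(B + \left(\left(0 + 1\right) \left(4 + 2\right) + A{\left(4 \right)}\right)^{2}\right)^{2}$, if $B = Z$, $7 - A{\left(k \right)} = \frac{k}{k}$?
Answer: $\frac{812991169}{39204} \approx 20737.0$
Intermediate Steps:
$A{\left(k \right)} = 6$ ($A{\left(k \right)} = 7 - \frac{k}{k} = 7 - 1 = 6$)
$Z = \frac{1}{198} \approx 0.0050505$
$B = \frac{1}{198} \approx 0.0050505$
$\left(B + \left(\left(0 + 1\right) \left(4 + 2\right) + A{\left(4 \right)}\right)^{2}\right)^{2} = \left(\frac{1}{198} + \left(\left(0 + 1\right) \left(4 + 2\right) + 6\right)^{2}\right)^{2} = \left(\frac{1}{198} + \left(1 \cdot 6 + 6\right)^{2}\right)^{2} = \left(\frac{1}{198} + \left(6 + 6\right)^{2}\right)^{2} = \left(\frac{1}{198} + 12^{2}\right)^{2} = \left(\frac{1}{198} + 144\right)^{2} = \left(\frac{28513}{198}\right)^{2} = \frac{812991169}{39204}$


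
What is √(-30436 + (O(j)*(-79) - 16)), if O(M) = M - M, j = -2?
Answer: 2*I*√7613 ≈ 174.51*I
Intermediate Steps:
O(M) = 0
√(-30436 + (O(j)*(-79) - 16)) = √(-30436 + (0*(-79) - 16)) = √(-30436 + (0 - 16)) = √(-30436 - 16) = √(-30452) = 2*I*√7613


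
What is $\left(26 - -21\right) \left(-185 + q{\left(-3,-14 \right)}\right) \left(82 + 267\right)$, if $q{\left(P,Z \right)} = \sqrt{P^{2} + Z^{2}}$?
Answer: $-3034555 + 16403 \sqrt{205} \approx -2.7997 \cdot 10^{6}$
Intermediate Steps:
$\left(26 - -21\right) \left(-185 + q{\left(-3,-14 \right)}\right) \left(82 + 267\right) = \left(26 - -21\right) \left(-185 + \sqrt{\left(-3\right)^{2} + \left(-14\right)^{2}}\right) \left(82 + 267\right) = \left(26 + 21\right) \left(-185 + \sqrt{9 + 196}\right) 349 = 47 \left(-185 + \sqrt{205}\right) 349 = 47 \left(-64565 + 349 \sqrt{205}\right) = -3034555 + 16403 \sqrt{205}$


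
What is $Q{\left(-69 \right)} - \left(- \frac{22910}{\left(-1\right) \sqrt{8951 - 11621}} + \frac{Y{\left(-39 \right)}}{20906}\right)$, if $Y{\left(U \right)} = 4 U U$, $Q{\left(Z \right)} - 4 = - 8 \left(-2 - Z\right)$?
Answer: $- \frac{5564038}{10453} + \frac{2291 i \sqrt{2670}}{267} \approx -532.29 + 443.37 i$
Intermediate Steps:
$Q{\left(Z \right)} = 20 + 8 Z$ ($Q{\left(Z \right)} = 4 - 8 \left(-2 - Z\right) = 4 + \left(16 + 8 Z\right) = 20 + 8 Z$)
$Y{\left(U \right)} = 4 U^{2}$
$Q{\left(-69 \right)} - \left(- \frac{22910}{\left(-1\right) \sqrt{8951 - 11621}} + \frac{Y{\left(-39 \right)}}{20906}\right) = \left(20 + 8 \left(-69\right)\right) - \left(- \frac{22910}{\left(-1\right) \sqrt{8951 - 11621}} + \frac{4 \left(-39\right)^{2}}{20906}\right) = \left(20 - 552\right) - \left(- \frac{22910}{\left(-1\right) \sqrt{-2670}} + 4 \cdot 1521 \cdot \frac{1}{20906}\right) = -532 - \left(- \frac{22910}{\left(-1\right) i \sqrt{2670}} + 6084 \cdot \frac{1}{20906}\right) = -532 - \left(- \frac{22910}{\left(-1\right) i \sqrt{2670}} + \frac{3042}{10453}\right) = -532 - \left(- 22910 \frac{i \sqrt{2670}}{2670} + \frac{3042}{10453}\right) = -532 - \left(- \frac{2291 i \sqrt{2670}}{267} + \frac{3042}{10453}\right) = -532 - \left(\frac{3042}{10453} - \frac{2291 i \sqrt{2670}}{267}\right) = - \frac{5564038}{10453} + \frac{2291 i \sqrt{2670}}{267}$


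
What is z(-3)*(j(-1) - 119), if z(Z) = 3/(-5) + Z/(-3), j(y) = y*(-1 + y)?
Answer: -234/5 ≈ -46.800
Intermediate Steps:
z(Z) = -⅗ - Z/3 (z(Z) = 3*(-⅕) + Z*(-⅓) = -⅗ - Z/3)
z(-3)*(j(-1) - 119) = (-⅗ - ⅓*(-3))*(-(-1 - 1) - 119) = (-⅗ + 1)*(-1*(-2) - 119) = 2*(2 - 119)/5 = (⅖)*(-117) = -234/5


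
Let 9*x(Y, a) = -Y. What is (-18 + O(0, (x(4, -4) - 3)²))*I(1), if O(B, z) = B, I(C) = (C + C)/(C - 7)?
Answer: 6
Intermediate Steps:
x(Y, a) = -Y/9 (x(Y, a) = (-Y)/9 = -Y/9)
I(C) = 2*C/(-7 + C) (I(C) = (2*C)/(-7 + C) = 2*C/(-7 + C))
(-18 + O(0, (x(4, -4) - 3)²))*I(1) = (-18 + 0)*(2*1/(-7 + 1)) = -36/(-6) = -36*(-1)/6 = -18*(-⅓) = 6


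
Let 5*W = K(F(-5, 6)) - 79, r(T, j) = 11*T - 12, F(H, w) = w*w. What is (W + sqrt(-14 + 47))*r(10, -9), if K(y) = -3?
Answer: -8036/5 + 98*sqrt(33) ≈ -1044.2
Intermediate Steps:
F(H, w) = w**2
r(T, j) = -12 + 11*T
W = -82/5 (W = (-3 - 79)/5 = (1/5)*(-82) = -82/5 ≈ -16.400)
(W + sqrt(-14 + 47))*r(10, -9) = (-82/5 + sqrt(-14 + 47))*(-12 + 11*10) = (-82/5 + sqrt(33))*(-12 + 110) = (-82/5 + sqrt(33))*98 = -8036/5 + 98*sqrt(33)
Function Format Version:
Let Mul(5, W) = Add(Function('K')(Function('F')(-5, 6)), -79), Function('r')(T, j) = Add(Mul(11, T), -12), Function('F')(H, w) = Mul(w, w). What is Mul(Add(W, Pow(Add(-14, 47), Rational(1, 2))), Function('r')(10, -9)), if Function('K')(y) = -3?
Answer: Add(Rational(-8036, 5), Mul(98, Pow(33, Rational(1, 2)))) ≈ -1044.2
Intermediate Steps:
Function('F')(H, w) = Pow(w, 2)
Function('r')(T, j) = Add(-12, Mul(11, T))
W = Rational(-82, 5) (W = Mul(Rational(1, 5), Add(-3, -79)) = Mul(Rational(1, 5), -82) = Rational(-82, 5) ≈ -16.400)
Mul(Add(W, Pow(Add(-14, 47), Rational(1, 2))), Function('r')(10, -9)) = Mul(Add(Rational(-82, 5), Pow(Add(-14, 47), Rational(1, 2))), Add(-12, Mul(11, 10))) = Mul(Add(Rational(-82, 5), Pow(33, Rational(1, 2))), Add(-12, 110)) = Mul(Add(Rational(-82, 5), Pow(33, Rational(1, 2))), 98) = Add(Rational(-8036, 5), Mul(98, Pow(33, Rational(1, 2))))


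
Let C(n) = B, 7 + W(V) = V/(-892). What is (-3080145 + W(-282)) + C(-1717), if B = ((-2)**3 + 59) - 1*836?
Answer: -1374097761/446 ≈ -3.0809e+6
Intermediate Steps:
B = -785 (B = (-8 + 59) - 836 = 51 - 836 = -785)
W(V) = -7 - V/892 (W(V) = -7 + V/(-892) = -7 + V*(-1/892) = -7 - V/892)
C(n) = -785
(-3080145 + W(-282)) + C(-1717) = (-3080145 + (-7 - 1/892*(-282))) - 785 = (-3080145 + (-7 + 141/446)) - 785 = (-3080145 - 2981/446) - 785 = -1373747651/446 - 785 = -1374097761/446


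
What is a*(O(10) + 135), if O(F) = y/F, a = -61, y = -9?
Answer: -81801/10 ≈ -8180.1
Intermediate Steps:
O(F) = -9/F
a*(O(10) + 135) = -61*(-9/10 + 135) = -61*1341/10 = -81801/10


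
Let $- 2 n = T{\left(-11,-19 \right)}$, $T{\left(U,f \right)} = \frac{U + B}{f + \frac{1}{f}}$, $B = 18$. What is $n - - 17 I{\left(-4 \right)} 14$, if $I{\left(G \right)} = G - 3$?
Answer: $- \frac{1206051}{724} \approx -1665.8$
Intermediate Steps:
$I{\left(G \right)} = -3 + G$
$T{\left(U,f \right)} = \frac{18 + U}{f + \frac{1}{f}}$ ($T{\left(U,f \right)} = \frac{U + 18}{f + \frac{1}{f}} = \frac{18 + U}{f + \frac{1}{f}}$)
$n = \frac{133}{724}$ ($n = - \frac{\left(-19\right) \frac{1}{1 + \left(-19\right)^{2}} \left(18 - 11\right)}{2} = - \frac{\left(-19\right) \frac{1}{1 + 361} \cdot 7}{2} = - \frac{\left(-19\right) \frac{1}{362} \cdot 7}{2} = \left(- \frac{1}{2}\right) \left(- \frac{133}{362}\right) = \frac{133}{724} \approx 0.1837$)
$n - - 17 I{\left(-4 \right)} 14 = \frac{133}{724} - - 17 \left(-3 - 4\right) 14 = \frac{133}{724} - \left(-17\right) \left(-7\right) 14 = \frac{133}{724} - 119 \cdot 14 = \frac{133}{724} - 1666 = - \frac{1206051}{724}$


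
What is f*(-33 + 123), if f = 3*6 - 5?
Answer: 1170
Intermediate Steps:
f = 13 (f = 18 - 5 = 13)
f*(-33 + 123) = 13*(-33 + 123) = 13*90 = 1170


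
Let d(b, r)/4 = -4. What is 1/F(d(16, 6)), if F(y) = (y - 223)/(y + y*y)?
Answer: -240/239 ≈ -1.0042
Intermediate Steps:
d(b, r) = -16 (d(b, r) = 4*(-4) = -16)
F(y) = (-223 + y)/(y + y**2)
1/F(d(16, 6)) = 1/((-223 - 16)/((-16)*(1 - 16))) = 1/(-1/16*(-239)/(-15)) = 1/(-1/16*(-1/15)*(-239)) = 1/(-239/240) = -240/239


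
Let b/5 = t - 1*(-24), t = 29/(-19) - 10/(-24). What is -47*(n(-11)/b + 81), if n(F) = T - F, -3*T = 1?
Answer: -99457969/26095 ≈ -3811.4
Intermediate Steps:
t = -253/228 (t = 29*(-1/19) - 10*(-1/24) = -29/19 + 5/12 = -253/228 ≈ -1.1096)
b = 26095/228 (b = 5*(-253/228 - 1*(-24)) = 5*(-253/228 + 24) = 5*(5219/228) = 26095/228 ≈ 114.45)
T = -1/3 (T = -1/3*1 = -1/3 ≈ -0.33333)
n(F) = -1/3 - F
-47*(n(-11)/b + 81) = -47*((-1/3 - 1*(-11))/(26095/228) + 81) = -47*((-1/3 + 11)*(228/26095) + 81) = -47*((32/3)*(228/26095) + 81) = -47*(2432/26095 + 81) = -47*2116127/26095 = -99457969/26095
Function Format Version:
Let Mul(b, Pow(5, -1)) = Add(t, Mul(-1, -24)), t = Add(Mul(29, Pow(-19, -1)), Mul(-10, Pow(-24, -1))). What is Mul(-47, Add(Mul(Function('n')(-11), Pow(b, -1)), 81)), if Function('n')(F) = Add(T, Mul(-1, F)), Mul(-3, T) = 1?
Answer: Rational(-99457969, 26095) ≈ -3811.4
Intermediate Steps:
t = Rational(-253, 228) (t = Add(Mul(29, Rational(-1, 19)), Mul(-10, Rational(-1, 24))) = Add(Rational(-29, 19), Rational(5, 12)) = Rational(-253, 228) ≈ -1.1096)
b = Rational(26095, 228) (b = Mul(5, Add(Rational(-253, 228), Mul(-1, -24))) = Mul(5, Add(Rational(-253, 228), 24)) = Mul(5, Rational(5219, 228)) = Rational(26095, 228) ≈ 114.45)
T = Rational(-1, 3) (T = Mul(Rational(-1, 3), 1) = Rational(-1, 3) ≈ -0.33333)
Function('n')(F) = Add(Rational(-1, 3), Mul(-1, F))
Mul(-47, Add(Mul(Function('n')(-11), Pow(b, -1)), 81)) = Mul(-47, Add(Mul(Add(Rational(-1, 3), Mul(-1, -11)), Pow(Rational(26095, 228), -1)), 81)) = Mul(-47, Add(Mul(Add(Rational(-1, 3), 11), Rational(228, 26095)), 81)) = Mul(-47, Add(Mul(Rational(32, 3), Rational(228, 26095)), 81)) = Mul(-47, Add(Rational(2432, 26095), 81)) = Mul(-47, Rational(2116127, 26095)) = Rational(-99457969, 26095)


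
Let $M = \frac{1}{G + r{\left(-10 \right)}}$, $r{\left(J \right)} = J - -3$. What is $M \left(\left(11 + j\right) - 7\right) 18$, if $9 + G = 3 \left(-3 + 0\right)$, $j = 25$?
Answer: $- \frac{522}{25} \approx -20.88$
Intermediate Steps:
$G = -18$ ($G = -9 + 3 \left(-3 + 0\right) = -9 + 3 \left(-3\right) = -9 - 9 = -18$)
$r{\left(J \right)} = 3 + J$ ($r{\left(J \right)} = J + 3 = 3 + J$)
$M = - \frac{1}{25}$ ($M = \frac{1}{-18 + \left(3 - 10\right)} = \frac{1}{-18 - 7} = \frac{1}{-25} = - \frac{1}{25} \approx -0.04$)
$M \left(\left(11 + j\right) - 7\right) 18 = - \frac{\left(11 + 25\right) - 7}{25} \cdot 18 = - \frac{36 - 7}{25} \cdot 18 = \left(- \frac{1}{25}\right) 29 \cdot 18 = \left(- \frac{29}{25}\right) 18 = - \frac{522}{25}$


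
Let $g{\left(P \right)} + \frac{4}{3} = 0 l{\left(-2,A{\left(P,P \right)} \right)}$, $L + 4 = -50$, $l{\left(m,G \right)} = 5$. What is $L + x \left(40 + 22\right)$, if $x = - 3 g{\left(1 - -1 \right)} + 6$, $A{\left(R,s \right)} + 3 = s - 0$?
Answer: $566$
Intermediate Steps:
$A{\left(R,s \right)} = -3 + s$ ($A{\left(R,s \right)} = -3 + \left(s - 0\right) = -3 + \left(s + 0\right) = -3 + s$)
$L = -54$ ($L = -4 - 50 = -54$)
$g{\left(P \right)} = - \frac{4}{3}$ ($g{\left(P \right)} = - \frac{4}{3} + 0 \cdot 5 = - \frac{4}{3} + 0 = - \frac{4}{3}$)
$x = 10$ ($x = \left(-3\right) \left(- \frac{4}{3}\right) + 6 = 4 + 6 = 10$)
$L + x \left(40 + 22\right) = -54 + 10 \left(40 + 22\right) = -54 + 10 \cdot 62 = -54 + 620 = 566$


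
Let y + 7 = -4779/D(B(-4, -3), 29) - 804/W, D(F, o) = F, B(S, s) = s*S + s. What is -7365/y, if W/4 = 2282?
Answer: 16806930/1227917 ≈ 13.687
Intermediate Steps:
B(S, s) = s + S*s (B(S, s) = S*s + s = s + S*s)
W = 9128 (W = 4*2282 = 9128)
y = -1227917/2282 (y = -7 + (-4779*(-1/(3*(1 - 4))) - 804/9128) = -7 + (-4779/((-3*(-3))) - 804*1/9128) = -7 + (-4779/9 - 201/2282) = -7 + (-4779*1/9 - 201/2282) = -7 + (-531 - 201/2282) = -7 - 1211943/2282 = -1227917/2282 ≈ -538.09)
-7365/y = -7365/(-1227917/2282) = -7365*(-2282/1227917) = 16806930/1227917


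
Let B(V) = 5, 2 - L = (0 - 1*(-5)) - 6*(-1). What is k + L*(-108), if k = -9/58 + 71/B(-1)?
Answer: 285953/290 ≈ 986.04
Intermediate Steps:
L = -9 (L = 2 - ((0 - 1*(-5)) - 6*(-1)) = 2 - ((0 + 5) + 6) = 2 - (5 + 6) = 2 - 1*11 = 2 - 11 = -9)
k = 4073/290 (k = -9/58 + 71/5 = 4073/290 ≈ 14.045)
k + L*(-108) = 4073/290 - 9*(-108) = 4073/290 + 972 = 285953/290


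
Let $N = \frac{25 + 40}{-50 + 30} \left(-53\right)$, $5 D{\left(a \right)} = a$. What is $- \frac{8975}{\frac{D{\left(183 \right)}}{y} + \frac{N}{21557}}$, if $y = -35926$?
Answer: $- \frac{69507496184500}{53992673} \approx -1.2874 \cdot 10^{6}$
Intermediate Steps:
$D{\left(a \right)} = \frac{a}{5}$
$N = \frac{689}{4}$ ($N = \frac{65}{-20} \left(-53\right) = 65 \left(- \frac{1}{20}\right) \left(-53\right) = \left(- \frac{13}{4}\right) \left(-53\right) = \frac{689}{4} \approx 172.25$)
$- \frac{8975}{\frac{D{\left(183 \right)}}{y} + \frac{N}{21557}} = - \frac{8975}{\frac{\frac{1}{5} \cdot 183}{-35926} + \frac{689}{4 \cdot 21557}} = - \frac{8975}{\frac{183}{5} \left(- \frac{1}{35926}\right) + \frac{689}{4} \cdot \frac{1}{21557}} = - \frac{8975}{- \frac{183}{179630} + \frac{689}{86228}} = - \frac{8975}{\frac{53992673}{7744567820}} = \left(-8975\right) \frac{7744567820}{53992673} = - \frac{69507496184500}{53992673}$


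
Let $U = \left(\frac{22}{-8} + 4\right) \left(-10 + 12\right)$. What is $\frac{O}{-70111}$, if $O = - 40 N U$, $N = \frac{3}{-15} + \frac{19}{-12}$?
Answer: $- \frac{535}{210333} \approx -0.0025436$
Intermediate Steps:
$U = \frac{5}{2}$ ($U = \left(22 \left(- \frac{1}{8}\right) + 4\right) 2 = \left(- \frac{11}{4} + 4\right) 2 = \frac{5}{4} \cdot 2 = \frac{5}{2} \approx 2.5$)
$N = - \frac{107}{60}$ ($N = 3 \left(- \frac{1}{15}\right) + 19 \left(- \frac{1}{12}\right) = - \frac{1}{5} - \frac{19}{12} = - \frac{107}{60} \approx -1.7833$)
$O = \frac{535}{3}$ ($O = \left(-40\right) \left(- \frac{107}{60}\right) \frac{5}{2} = \frac{214}{3} \cdot \frac{5}{2} = \frac{535}{3} \approx 178.33$)
$\frac{O}{-70111} = \frac{535}{3 \left(-70111\right)} = \frac{535}{3} \left(- \frac{1}{70111}\right) = - \frac{535}{210333}$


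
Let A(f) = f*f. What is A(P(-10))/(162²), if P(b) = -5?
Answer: 25/26244 ≈ 0.00095260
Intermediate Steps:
A(f) = f²
A(P(-10))/(162²) = (-5)²/(162²) = 25/26244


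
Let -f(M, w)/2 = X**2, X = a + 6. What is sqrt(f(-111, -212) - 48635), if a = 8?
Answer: I*sqrt(49027) ≈ 221.42*I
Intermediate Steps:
X = 14 (X = 8 + 6 = 14)
f(M, w) = -392 (f(M, w) = -2*14**2 = -2*196 = -392)
sqrt(f(-111, -212) - 48635) = sqrt(-392 - 48635) = sqrt(-49027) = I*sqrt(49027)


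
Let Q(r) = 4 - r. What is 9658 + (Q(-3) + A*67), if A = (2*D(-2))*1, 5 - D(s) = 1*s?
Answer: 10603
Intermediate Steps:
D(s) = 5 - s
A = 14 (A = (2*(5 - 1*(-2)))*1 = (2*(5 + 2))*1 = (2*7)*1 = 14*1 = 14)
9658 + (Q(-3) + A*67) = 9658 + ((4 - 1*(-3)) + 14*67) = 9658 + ((4 + 3) + 938) = 9658 + (7 + 938) = 9658 + 945 = 10603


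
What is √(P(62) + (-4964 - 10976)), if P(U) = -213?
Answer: I*√16153 ≈ 127.09*I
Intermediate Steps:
√(P(62) + (-4964 - 10976)) = √(-213 + (-4964 - 10976)) = √(-213 - 15940) = √(-16153) = I*√16153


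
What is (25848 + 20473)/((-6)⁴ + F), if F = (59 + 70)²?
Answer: 46321/17937 ≈ 2.5824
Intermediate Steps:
F = 16641 (F = 129² = 16641)
(25848 + 20473)/((-6)⁴ + F) = (25848 + 20473)/((-6)⁴ + 16641) = 46321/(1296 + 16641) = 46321/17937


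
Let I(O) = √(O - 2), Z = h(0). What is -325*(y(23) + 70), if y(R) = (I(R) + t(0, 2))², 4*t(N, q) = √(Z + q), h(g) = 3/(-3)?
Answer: -473525/16 - 325*√21/2 ≈ -30340.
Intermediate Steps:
h(g) = -1 (h(g) = 3*(-⅓) = -1)
Z = -1
t(N, q) = √(-1 + q)/4
I(O) = √(-2 + O)
y(R) = (¼ + √(-2 + R))² (y(R) = (√(-2 + R) + √(-1 + 2)/4)² = (√(-2 + R) + √1/4)² = (√(-2 + R) + (¼)*1)² = (√(-2 + R) + ¼)² = (¼ + √(-2 + R))²)
-325*(y(23) + 70) = -325*((1 + 4*√(-2 + 23))²/16 + 70) = -325*((1 + 4*√21)²/16 + 70) = -325*(70 + (1 + 4*√21)²/16) = -22750 - 325*(1 + 4*√21)²/16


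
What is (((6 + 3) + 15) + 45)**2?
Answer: 4761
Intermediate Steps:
(((6 + 3) + 15) + 45)**2 = ((9 + 15) + 45)**2 = (24 + 45)**2 = 69**2 = 4761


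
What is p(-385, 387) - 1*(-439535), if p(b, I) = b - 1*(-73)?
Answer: 439223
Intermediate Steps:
p(b, I) = 73 + b (p(b, I) = b + 73 = 73 + b)
p(-385, 387) - 1*(-439535) = (73 - 385) - 1*(-439535) = -312 + 439535 = 439223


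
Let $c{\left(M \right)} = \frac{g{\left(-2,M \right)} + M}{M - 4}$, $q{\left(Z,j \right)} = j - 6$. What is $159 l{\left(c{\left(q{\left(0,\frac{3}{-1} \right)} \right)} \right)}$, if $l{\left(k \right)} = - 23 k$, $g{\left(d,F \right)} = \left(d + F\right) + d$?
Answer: $- \frac{80454}{13} \approx -6188.8$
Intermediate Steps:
$g{\left(d,F \right)} = F + 2 d$ ($g{\left(d,F \right)} = \left(F + d\right) + d = F + 2 d$)
$q{\left(Z,j \right)} = -6 + j$ ($q{\left(Z,j \right)} = j - 6 = -6 + j$)
$c{\left(M \right)} = \frac{-4 + 2 M}{-4 + M}$ ($c{\left(M \right)} = \frac{\left(M + 2 \left(-2\right)\right) + M}{M - 4} = \frac{\left(M - 4\right) + M}{-4 + M} = \frac{\left(-4 + M\right) + M}{-4 + M} = \frac{-4 + 2 M}{-4 + M}$)
$159 l{\left(c{\left(q{\left(0,\frac{3}{-1} \right)} \right)} \right)} = 159 \left(- 23 \frac{2 \left(-2 - \left(6 - \frac{3}{-1}\right)\right)}{-4 - \left(6 - \frac{3}{-1}\right)}\right) = 159 \left(- 23 \frac{2 \left(-2 + \left(-6 + 3 \left(-1\right)\right)\right)}{-4 + \left(-6 + 3 \left(-1\right)\right)}\right) = 159 \left(- 23 \frac{2 \left(-2 - 9\right)}{-4 - 9}\right) = 159 \left(- 23 \cdot 2 \frac{1}{-13} \left(-11\right)\right) = 159 \left(- 23 \cdot 2 \left(- \frac{1}{13}\right) \left(-11\right)\right) = 159 \left(\left(-23\right) \frac{22}{13}\right) = 159 \left(- \frac{506}{13}\right) = - \frac{80454}{13}$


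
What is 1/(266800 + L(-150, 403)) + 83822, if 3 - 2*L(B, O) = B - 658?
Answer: 44795398844/534411 ≈ 83822.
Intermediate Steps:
L(B, O) = 661/2 - B/2 (L(B, O) = 3/2 - (B - 658)/2 = 3/2 - (-658 + B)/2 = 3/2 + (329 - B/2) = 661/2 - B/2)
1/(266800 + L(-150, 403)) + 83822 = 1/(266800 + (661/2 - 1/2*(-150))) + 83822 = 1/(266800 + (661/2 + 75)) + 83822 = 1/(266800 + 811/2) + 83822 = 1/(534411/2) + 83822 = 2/534411 + 83822 = 44795398844/534411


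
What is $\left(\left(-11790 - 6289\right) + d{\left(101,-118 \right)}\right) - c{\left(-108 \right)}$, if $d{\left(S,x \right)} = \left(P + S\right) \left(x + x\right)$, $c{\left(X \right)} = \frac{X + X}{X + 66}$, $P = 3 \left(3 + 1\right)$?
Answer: $- \frac{313265}{7} \approx -44752.0$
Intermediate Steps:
$P = 12$ ($P = 3 \cdot 4 = 12$)
$c{\left(X \right)} = \frac{2 X}{66 + X}$
$d{\left(S,x \right)} = 2 x \left(12 + S\right)$ ($d{\left(S,x \right)} = \left(12 + S\right) \left(x + x\right) = \left(12 + S\right) 2 x = 2 x \left(12 + S\right)$)
$\left(\left(-11790 - 6289\right) + d{\left(101,-118 \right)}\right) - c{\left(-108 \right)} = \left(\left(-11790 - 6289\right) + 2 \left(-118\right) \left(12 + 101\right)\right) - 2 \left(-108\right) \frac{1}{66 - 108} = \left(-18079 + 2 \left(-118\right) 113\right) - 2 \left(-108\right) \frac{1}{-42} = \left(-18079 - 26668\right) - 2 \left(-108\right) \left(- \frac{1}{42}\right) = -44747 - \frac{36}{7} = - \frac{313265}{7}$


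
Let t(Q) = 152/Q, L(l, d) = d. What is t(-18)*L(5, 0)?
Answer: 0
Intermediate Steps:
t(-18)*L(5, 0) = (152/(-18))*0 = (152*(-1/18))*0 = -76/9*0 = 0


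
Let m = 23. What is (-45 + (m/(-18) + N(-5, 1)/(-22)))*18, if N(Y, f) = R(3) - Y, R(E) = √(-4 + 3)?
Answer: -9208/11 - 9*I/11 ≈ -837.09 - 0.81818*I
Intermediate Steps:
R(E) = I (R(E) = √(-1) = I)
N(Y, f) = I - Y
(-45 + (m/(-18) + N(-5, 1)/(-22)))*18 = (-45 + (23/(-18) + (I - 1*(-5))/(-22)))*18 = (-45 + (23*(-1/18) + (I + 5)*(-1/22)))*18 = (-45 + (-23/18 + (5 + I)*(-1/22)))*18 = (-45 + (-23/18 + (-5/22 - I/22)))*18 = (-45 + (-149/99 - I/22))*18 = (-4604/99 - I/22)*18 = -9208/11 - 9*I/11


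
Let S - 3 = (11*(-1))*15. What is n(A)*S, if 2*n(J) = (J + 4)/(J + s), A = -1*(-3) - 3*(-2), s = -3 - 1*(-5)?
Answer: -1053/11 ≈ -95.727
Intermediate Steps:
s = 2 (s = -3 + 5 = 2)
A = 9 (A = 3 + 6 = 9)
n(J) = (4 + J)/(2*(2 + J)) (n(J) = ((J + 4)/(J + 2))/2 = ((4 + J)/(2 + J))/2 = (4 + J)/(2*(2 + J)))
S = -162 (S = 3 + (11*(-1))*15 = 3 - 11*15 = 3 - 165 = -162)
n(A)*S = ((4 + 9)/(2*(2 + 9)))*(-162) = ((½)*13/11)*(-162) = ((½)*(1/11)*13)*(-162) = (13/22)*(-162) = -1053/11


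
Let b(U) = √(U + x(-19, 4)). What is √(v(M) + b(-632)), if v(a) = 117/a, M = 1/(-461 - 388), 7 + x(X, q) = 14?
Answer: √(-99333 + 25*I) ≈ 0.04 + 315.17*I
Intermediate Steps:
x(X, q) = 7 (x(X, q) = -7 + 14 = 7)
M = -1/849 (M = 1/(-849) = -1/849 ≈ -0.0011779)
b(U) = √(7 + U) (b(U) = √(U + 7) = √(7 + U))
√(v(M) + b(-632)) = √(117/(-1/849) + √(7 - 632)) = √(117*(-849) + √(-625)) = √(-99333 + 25*I)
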